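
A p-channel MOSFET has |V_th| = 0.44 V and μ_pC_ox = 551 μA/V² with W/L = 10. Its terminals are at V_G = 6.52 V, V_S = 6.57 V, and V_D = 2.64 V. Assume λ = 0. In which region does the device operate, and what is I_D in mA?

Cutoff; I_D = 0 mA

V_SG = V_S − V_G = 6.57 − 6.52 = 0.05 V; V_SD = V_S − V_D = 6.57 − 2.64 = 3.93 V.
V_SG = 0.05 V < |V_th| = 0.44 V, so the transistor is in cutoff.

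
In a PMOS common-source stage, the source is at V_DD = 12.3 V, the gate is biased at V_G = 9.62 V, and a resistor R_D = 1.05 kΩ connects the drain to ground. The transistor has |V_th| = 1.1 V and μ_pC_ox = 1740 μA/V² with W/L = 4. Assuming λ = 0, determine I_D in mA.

V_SG = V_DD − V_G = 12.3 − 9.62 = 2.68 V, so V_ov = 2.68 − 1.1 = 1.58 V.
k_p = μ_pC_ox · (W/L) = 6.96 mA/V².
Assume saturation: I_D = ½ k_p V_ov² = 0.5 × 6.96 × 1.58² = 8.69 mA, giving V_SD = V_DD − I_D R_D = 12.3 − 8.69 × 1.05 = 3.18 V.
V_SD = 3.18 V ≥ V_ov = 1.58 V, confirming saturation.

I_D = 8.69 mA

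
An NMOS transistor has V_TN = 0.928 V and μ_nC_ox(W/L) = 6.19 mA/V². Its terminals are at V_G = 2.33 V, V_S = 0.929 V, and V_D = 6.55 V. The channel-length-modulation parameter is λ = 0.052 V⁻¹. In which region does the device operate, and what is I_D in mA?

Saturation; I_D = 0.895 mA

V_GS = V_G − V_S = 2.33 − 0.929 = 1.4 V; V_DS = V_D − V_S = 6.55 − 0.929 = 5.62 V.
V_ov = V_GS − V_TN = 1.4 − 0.928 = 0.473 V.
Since V_DS = 5.62 V ≥ V_ov = 0.473 V, the device is in saturation.
I_D = ½ k_n V_ov² (1 + λ V_DS) = 0.5 × 6.19 × 0.473² × (1 + 0.052 × 5.62) = 0.895 mA.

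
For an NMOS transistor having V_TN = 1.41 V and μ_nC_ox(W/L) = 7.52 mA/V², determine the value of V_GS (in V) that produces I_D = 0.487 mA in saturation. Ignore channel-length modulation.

In saturation I_D = ½ k_n (V_GS − V_TN)², so V_GS − V_TN = √(2 I_D / k_n) = √(2 × 0.487 / 7.52) = 0.36 V.
V_GS = 1.41 + 0.36 = 1.77 V.

V_GS = 1.77 V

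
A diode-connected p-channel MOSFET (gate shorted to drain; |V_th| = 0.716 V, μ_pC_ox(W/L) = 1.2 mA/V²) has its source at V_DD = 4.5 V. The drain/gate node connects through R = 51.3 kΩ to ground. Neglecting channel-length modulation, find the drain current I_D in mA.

I_D = 0.0672 mA

With gate tied to drain, V_SG = V_SD ≥ V_SG − |V_th|, so the device is in saturation.
KCL at the drain: ½ k_p (V_SG − |V_th|)² = (V_DD − V_SG)/R.
Let x = V_SG − 0.716. Then 30.8 x² + x − 3.784 = 0, giving x = 0.335 V (positive root), so V_SG = 1.05 V.
I_D = (V_DD − V_SG)/R = (4.5 − 1.05) / 51.3 = 0.0672 mA.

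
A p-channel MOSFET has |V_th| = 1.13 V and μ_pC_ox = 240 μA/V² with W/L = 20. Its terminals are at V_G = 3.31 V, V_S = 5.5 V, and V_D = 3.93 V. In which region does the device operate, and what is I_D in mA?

V_SG = V_S − V_G = 5.5 − 3.31 = 2.19 V; V_SD = V_S − V_D = 5.5 − 3.93 = 1.57 V.
k_p = μ_pC_ox · (W/L) = 4.8 mA/V².
V_ov = V_SG − |V_th| = 2.19 − 1.13 = 1.06 V.
Since V_SD = 1.57 V ≥ V_ov = 1.06 V, the device is in saturation.
I_D = ½ k_p V_ov² = 0.5 × 4.8 × 1.06² = 2.7 mA.

Saturation; I_D = 2.70 mA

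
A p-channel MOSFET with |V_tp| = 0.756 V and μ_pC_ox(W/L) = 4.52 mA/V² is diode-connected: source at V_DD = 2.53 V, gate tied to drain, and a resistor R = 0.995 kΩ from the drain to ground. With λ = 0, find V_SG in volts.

With gate tied to drain, V_SG = V_SD ≥ V_SG − |V_tp|, so the device is in saturation.
KCL at the drain: ½ k_p (V_SG − |V_tp|)² = (V_DD − V_SG)/R.
Let x = V_SG − 0.756. Then 2.25 x² + x − 1.774 = 0, giving x = 0.693 V (positive root), so V_SG = 1.45 V.
I_D = (V_DD − V_SG)/R = (2.53 − 1.45) / 0.995 = 1.09 mA.

V_SG = 1.45 V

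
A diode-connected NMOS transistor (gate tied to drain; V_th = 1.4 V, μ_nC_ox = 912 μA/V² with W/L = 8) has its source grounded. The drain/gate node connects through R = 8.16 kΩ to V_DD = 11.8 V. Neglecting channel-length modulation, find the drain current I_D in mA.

I_D = 1.20 mA

With gate tied to drain, V_GS = V_DS ≥ V_GS − V_th, so the device is in saturation.
k_n = μ_nC_ox · (W/L) = 7.296 mA/V².
KCL at the drain: ½ k_n (V_GS − V_th)² = (V_DD − V_GS)/R.
Let x = V_GS − 1.4. Then 29.8 x² + x − 10.4 = 0, giving x = 0.575 V (positive root), so V_GS = 1.97 V.
I_D = (V_DD − V_GS)/R = (11.8 − 1.97) / 8.16 = 1.2 mA.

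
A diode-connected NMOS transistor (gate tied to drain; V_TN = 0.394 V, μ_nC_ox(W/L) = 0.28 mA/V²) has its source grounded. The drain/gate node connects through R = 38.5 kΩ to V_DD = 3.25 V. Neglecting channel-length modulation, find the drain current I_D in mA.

I_D = 0.0575 mA

With gate tied to drain, V_GS = V_DS ≥ V_GS − V_TN, so the device is in saturation.
KCL at the drain: ½ k_n (V_GS − V_TN)² = (V_DD − V_GS)/R.
Let x = V_GS − 0.394. Then 5.39 x² + x − 2.856 = 0, giving x = 0.641 V (positive root), so V_GS = 1.04 V.
I_D = (V_DD − V_GS)/R = (3.25 − 1.04) / 38.5 = 0.0575 mA.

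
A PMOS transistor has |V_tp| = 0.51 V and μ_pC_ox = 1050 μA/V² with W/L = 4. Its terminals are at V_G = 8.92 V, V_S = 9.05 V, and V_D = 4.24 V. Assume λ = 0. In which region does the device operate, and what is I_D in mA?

Cutoff; I_D = 0 mA

V_SG = V_S − V_G = 9.05 − 8.92 = 0.13 V; V_SD = V_S − V_D = 9.05 − 4.24 = 4.81 V.
V_SG = 0.13 V < |V_tp| = 0.51 V, so the transistor is in cutoff.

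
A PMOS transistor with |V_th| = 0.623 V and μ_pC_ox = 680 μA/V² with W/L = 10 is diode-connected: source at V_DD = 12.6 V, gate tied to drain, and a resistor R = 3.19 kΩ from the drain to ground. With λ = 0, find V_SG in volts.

With gate tied to drain, V_SG = V_SD ≥ V_SG − |V_th|, so the device is in saturation.
k_p = μ_pC_ox · (W/L) = 6.8 mA/V².
KCL at the drain: ½ k_p (V_SG − |V_th|)² = (V_DD − V_SG)/R.
Let x = V_SG − 0.623. Then 10.8 x² + x − 11.98 = 0, giving x = 1.01 V (positive root), so V_SG = 1.63 V.
I_D = (V_DD − V_SG)/R = (12.6 − 1.63) / 3.19 = 3.44 mA.

V_SG = 1.63 V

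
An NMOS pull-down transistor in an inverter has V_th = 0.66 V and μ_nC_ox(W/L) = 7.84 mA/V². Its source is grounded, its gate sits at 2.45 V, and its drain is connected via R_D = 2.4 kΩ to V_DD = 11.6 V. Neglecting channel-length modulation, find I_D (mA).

I_D = 4.68 mA

V_GS = V_G = 2.45 V, so V_ov = 2.45 − 0.66 = 1.79 V.
Assume saturation: I_D = ½ k_n V_ov² = 0.5 × 7.84 × 1.79² = 12.6 mA, giving V_DS = V_DD − I_D R_D = 11.6 − 12.6 × 2.4 = -18.5 V.
But -18.5 V < V_ov = 1.79 V, so the device is actually in triode.
In triode I_D = k_n[V_ov V_DS − ½ V_DS²] and I_D = (V_DD − V_DS)/R_D. Equating: 9.41 V_DS² − 34.68 V_DS + 11.6 = 0, giving V_DS = 0.372 V (the root below V_ov).
I_D = (11.6 − 0.372) / 2.4 = 4.68 mA.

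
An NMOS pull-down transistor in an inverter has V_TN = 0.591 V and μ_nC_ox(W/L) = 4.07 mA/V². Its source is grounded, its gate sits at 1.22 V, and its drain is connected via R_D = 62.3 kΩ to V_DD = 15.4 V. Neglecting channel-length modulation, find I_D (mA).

V_GS = V_G = 1.22 V, so V_ov = 1.22 − 0.591 = 0.629 V.
Assume saturation: I_D = ½ k_n V_ov² = 0.5 × 4.07 × 0.629² = 0.805 mA, giving V_DS = V_DD − I_D R_D = 15.4 − 0.805 × 62.3 = -34.8 V.
But -34.8 V < V_ov = 0.629 V, so the device is actually in triode.
In triode I_D = k_n[V_ov V_DS − ½ V_DS²] and I_D = (V_DD − V_DS)/R_D. Equating: 127 V_DS² − 160.5 V_DS + 15.4 = 0, giving V_DS = 0.105 V (the root below V_ov).
I_D = (15.4 − 0.105) / 62.3 = 0.246 mA.

I_D = 0.246 mA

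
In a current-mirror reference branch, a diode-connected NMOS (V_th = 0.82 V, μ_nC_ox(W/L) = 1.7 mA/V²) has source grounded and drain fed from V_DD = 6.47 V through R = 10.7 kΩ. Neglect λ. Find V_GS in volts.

With gate tied to drain, V_GS = V_DS ≥ V_GS − V_th, so the device is in saturation.
KCL at the drain: ½ k_n (V_GS − V_th)² = (V_DD − V_GS)/R.
Let x = V_GS − 0.82. Then 9.09 x² + x − 5.65 = 0, giving x = 0.735 V (positive root), so V_GS = 1.56 V.
I_D = (V_DD − V_GS)/R = (6.47 − 1.56) / 10.7 = 0.459 mA.

V_GS = 1.56 V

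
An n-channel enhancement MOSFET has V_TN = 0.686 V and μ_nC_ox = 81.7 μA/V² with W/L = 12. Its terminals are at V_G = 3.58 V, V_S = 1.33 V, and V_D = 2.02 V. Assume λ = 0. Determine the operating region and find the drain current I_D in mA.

V_GS = V_G − V_S = 3.58 − 1.33 = 2.25 V; V_DS = V_D − V_S = 2.02 − 1.33 = 0.69 V.
k_n = μ_nC_ox · (W/L) = 0.9804 mA/V².
V_ov = V_GS − V_TN = 2.25 − 0.686 = 1.56 V.
Since V_DS = 0.69 V < V_ov = 1.56 V, the device is in the triode region.
I_D = k_n [V_ov · V_DS − ½ V_DS²] = 0.9804 × [1.56 × 0.69 − 0.5 × 0.69²] = 0.825 mA.

Triode; I_D = 0.825 mA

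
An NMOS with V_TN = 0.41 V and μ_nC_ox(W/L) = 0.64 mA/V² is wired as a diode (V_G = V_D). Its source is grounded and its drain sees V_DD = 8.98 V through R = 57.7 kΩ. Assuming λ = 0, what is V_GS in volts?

V_GS = 1.06 V

With gate tied to drain, V_GS = V_DS ≥ V_GS − V_TN, so the device is in saturation.
KCL at the drain: ½ k_n (V_GS − V_TN)² = (V_DD − V_GS)/R.
Let x = V_GS − 0.41. Then 18.5 x² + x − 8.57 = 0, giving x = 0.655 V (positive root), so V_GS = 1.06 V.
I_D = (V_DD − V_GS)/R = (8.98 − 1.06) / 57.7 = 0.137 mA.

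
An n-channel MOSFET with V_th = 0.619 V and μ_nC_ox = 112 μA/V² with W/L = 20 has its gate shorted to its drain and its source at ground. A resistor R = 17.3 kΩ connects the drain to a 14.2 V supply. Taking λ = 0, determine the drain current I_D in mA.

I_D = 0.738 mA

With gate tied to drain, V_GS = V_DS ≥ V_GS − V_th, so the device is in saturation.
k_n = μ_nC_ox · (W/L) = 2.24 mA/V².
KCL at the drain: ½ k_n (V_GS − V_th)² = (V_DD − V_GS)/R.
Let x = V_GS − 0.619. Then 19.4 x² + x − 13.58 = 0, giving x = 0.812 V (positive root), so V_GS = 1.43 V.
I_D = (V_DD − V_GS)/R = (14.2 − 1.43) / 17.3 = 0.738 mA.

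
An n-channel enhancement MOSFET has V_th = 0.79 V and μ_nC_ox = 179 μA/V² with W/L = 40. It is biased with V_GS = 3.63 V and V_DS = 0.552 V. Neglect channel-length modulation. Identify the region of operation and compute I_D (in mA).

k_n = μ_nC_ox · (W/L) = 7.16 mA/V².
V_ov = V_GS − V_th = 3.63 − 0.79 = 2.84 V.
Since V_DS = 0.552 V < V_ov = 2.84 V, the device is in the triode region.
I_D = k_n [V_ov · V_DS − ½ V_DS²] = 7.16 × [2.84 × 0.552 − 0.5 × 0.552²] = 10.1 mA.

Triode; I_D = 10.1 mA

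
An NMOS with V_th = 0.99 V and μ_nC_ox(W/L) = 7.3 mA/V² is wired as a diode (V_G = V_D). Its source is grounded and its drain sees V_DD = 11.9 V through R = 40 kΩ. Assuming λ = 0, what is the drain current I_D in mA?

With gate tied to drain, V_GS = V_DS ≥ V_GS − V_th, so the device is in saturation.
KCL at the drain: ½ k_n (V_GS − V_th)² = (V_DD − V_GS)/R.
Let x = V_GS − 0.99. Then 146 x² + x − 10.91 = 0, giving x = 0.27 V (positive root), so V_GS = 1.26 V.
I_D = (V_DD − V_GS)/R = (11.9 − 1.26) / 40 = 0.266 mA.

I_D = 0.266 mA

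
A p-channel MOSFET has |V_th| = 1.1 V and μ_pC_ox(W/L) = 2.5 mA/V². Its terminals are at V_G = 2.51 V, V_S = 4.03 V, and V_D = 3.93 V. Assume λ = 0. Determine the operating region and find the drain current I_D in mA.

Triode; I_D = 0.0925 mA

V_SG = V_S − V_G = 4.03 − 2.51 = 1.52 V; V_SD = V_S − V_D = 4.03 − 3.93 = 0.1 V.
V_ov = V_SG − |V_th| = 1.52 − 1.1 = 0.42 V.
Since V_SD = 0.1 V < V_ov = 0.42 V, the device is in the triode region.
I_D = k_p [V_ov · V_SD − ½ V_SD²] = 2.5 × [0.42 × 0.1 − 0.5 × 0.1²] = 0.0925 mA.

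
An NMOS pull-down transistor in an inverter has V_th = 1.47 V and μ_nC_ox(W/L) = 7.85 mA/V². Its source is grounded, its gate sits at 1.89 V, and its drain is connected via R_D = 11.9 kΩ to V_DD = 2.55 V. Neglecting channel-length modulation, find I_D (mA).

V_GS = V_G = 1.89 V, so V_ov = 1.89 − 1.47 = 0.42 V.
Assume saturation: I_D = ½ k_n V_ov² = 0.5 × 7.85 × 0.42² = 0.692 mA, giving V_DS = V_DD − I_D R_D = 2.55 − 0.692 × 11.9 = -5.69 V.
But -5.69 V < V_ov = 0.42 V, so the device is actually in triode.
In triode I_D = k_n[V_ov V_DS − ½ V_DS²] and I_D = (V_DD − V_DS)/R_D. Equating: 46.7 V_DS² − 40.23 V_DS + 2.55 = 0, giving V_DS = 0.0689 V (the root below V_ov).
I_D = (2.55 − 0.0689) / 11.9 = 0.208 mA.

I_D = 0.208 mA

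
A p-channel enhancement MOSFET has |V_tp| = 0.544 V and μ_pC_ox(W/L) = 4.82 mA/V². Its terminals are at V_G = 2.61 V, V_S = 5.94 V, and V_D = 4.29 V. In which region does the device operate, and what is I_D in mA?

Triode; I_D = 15.6 mA

V_SG = V_S − V_G = 5.94 − 2.61 = 3.33 V; V_SD = V_S − V_D = 5.94 − 4.29 = 1.65 V.
V_ov = V_SG − |V_tp| = 3.33 − 0.544 = 2.79 V.
Since V_SD = 1.65 V < V_ov = 2.79 V, the device is in the triode region.
I_D = k_p [V_ov · V_SD − ½ V_SD²] = 4.82 × [2.79 × 1.65 − 0.5 × 1.65²] = 15.6 mA.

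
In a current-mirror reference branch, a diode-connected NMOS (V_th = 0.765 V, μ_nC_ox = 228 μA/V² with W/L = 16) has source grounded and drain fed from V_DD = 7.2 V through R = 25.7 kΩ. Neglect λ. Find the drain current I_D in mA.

With gate tied to drain, V_GS = V_DS ≥ V_GS − V_th, so the device is in saturation.
k_n = μ_nC_ox · (W/L) = 3.648 mA/V².
KCL at the drain: ½ k_n (V_GS − V_th)² = (V_DD − V_GS)/R.
Let x = V_GS − 0.765. Then 46.9 x² + x − 6.435 = 0, giving x = 0.36 V (positive root), so V_GS = 1.12 V.
I_D = (V_DD − V_GS)/R = (7.2 − 1.12) / 25.7 = 0.236 mA.

I_D = 0.236 mA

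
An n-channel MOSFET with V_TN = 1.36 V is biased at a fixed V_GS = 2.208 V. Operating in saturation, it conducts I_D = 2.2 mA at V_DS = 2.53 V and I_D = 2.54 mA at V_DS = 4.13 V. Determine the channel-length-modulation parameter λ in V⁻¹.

With V_GS fixed, I_D ∝ (1 + λ V_DS) in saturation, so I_D2/I_D1 = (1 + λ V_DS2)/(1 + λ V_DS1).
2.54/2.2 = 1.155 = (1 + 4.13 λ)/(1 + 2.53 λ).
Solving: λ (I_D1 V_DS2 − I_D2 V_DS1) = I_D2 − I_D1, so λ = (2.54 − 2.2) / (2.2 × 4.13 − 2.54 × 2.53) = 0.34 / 2.66 = 0.128 V⁻¹.

λ = 0.128 V⁻¹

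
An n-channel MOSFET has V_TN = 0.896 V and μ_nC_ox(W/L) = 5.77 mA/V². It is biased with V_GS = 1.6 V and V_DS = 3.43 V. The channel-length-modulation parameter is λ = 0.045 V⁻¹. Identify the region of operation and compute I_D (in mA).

V_ov = V_GS − V_TN = 1.6 − 0.896 = 0.704 V.
Since V_DS = 3.43 V ≥ V_ov = 0.704 V, the device is in saturation.
I_D = ½ k_n V_ov² (1 + λ V_DS) = 0.5 × 5.77 × 0.704² × (1 + 0.045 × 3.43) = 1.65 mA.

Saturation; I_D = 1.65 mA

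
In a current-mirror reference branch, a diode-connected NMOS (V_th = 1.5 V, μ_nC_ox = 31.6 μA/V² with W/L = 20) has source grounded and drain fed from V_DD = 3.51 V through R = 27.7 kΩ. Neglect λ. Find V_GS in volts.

V_GS = 1.93 V

With gate tied to drain, V_GS = V_DS ≥ V_GS − V_th, so the device is in saturation.
k_n = μ_nC_ox · (W/L) = 0.632 mA/V².
KCL at the drain: ½ k_n (V_GS − V_th)² = (V_DD − V_GS)/R.
Let x = V_GS − 1.5. Then 8.75 x² + x − 2.01 = 0, giving x = 0.425 V (positive root), so V_GS = 1.93 V.
I_D = (V_DD − V_GS)/R = (3.51 − 1.93) / 27.7 = 0.0572 mA.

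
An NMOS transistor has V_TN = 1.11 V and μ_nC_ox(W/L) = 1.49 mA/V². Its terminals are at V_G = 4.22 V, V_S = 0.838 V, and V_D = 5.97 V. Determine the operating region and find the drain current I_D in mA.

V_GS = V_G − V_S = 4.22 − 0.838 = 3.38 V; V_DS = V_D − V_S = 5.97 − 0.838 = 5.13 V.
V_ov = V_GS − V_TN = 3.38 − 1.11 = 2.27 V.
Since V_DS = 5.13 V ≥ V_ov = 2.27 V, the device is in saturation.
I_D = ½ k_n V_ov² = 0.5 × 1.49 × 2.27² = 3.85 mA.

Saturation; I_D = 3.85 mA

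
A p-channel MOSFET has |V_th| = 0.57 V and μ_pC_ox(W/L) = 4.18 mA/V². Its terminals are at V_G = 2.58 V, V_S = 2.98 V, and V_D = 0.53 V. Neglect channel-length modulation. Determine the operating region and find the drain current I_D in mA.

Cutoff; I_D = 0 mA

V_SG = V_S − V_G = 2.98 − 2.58 = 0.4 V; V_SD = V_S − V_D = 2.98 − 0.53 = 2.45 V.
V_SG = 0.4 V < |V_th| = 0.57 V, so the transistor is in cutoff.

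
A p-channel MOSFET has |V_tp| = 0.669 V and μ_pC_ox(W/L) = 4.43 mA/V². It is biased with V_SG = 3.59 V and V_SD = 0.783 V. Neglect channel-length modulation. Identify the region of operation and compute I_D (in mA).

V_ov = V_SG − |V_tp| = 3.59 − 0.669 = 2.92 V.
Since V_SD = 0.783 V < V_ov = 2.92 V, the device is in the triode region.
I_D = k_p [V_ov · V_SD − ½ V_SD²] = 4.43 × [2.92 × 0.783 − 0.5 × 0.783²] = 8.77 mA.

Triode; I_D = 8.77 mA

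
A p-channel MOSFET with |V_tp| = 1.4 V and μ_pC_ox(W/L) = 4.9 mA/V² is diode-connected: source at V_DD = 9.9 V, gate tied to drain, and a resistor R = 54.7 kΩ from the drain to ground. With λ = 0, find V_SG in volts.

V_SG = 1.65 V

With gate tied to drain, V_SG = V_SD ≥ V_SG − |V_tp|, so the device is in saturation.
KCL at the drain: ½ k_p (V_SG − |V_tp|)² = (V_DD − V_SG)/R.
Let x = V_SG − 1.4. Then 134 x² + x − 8.5 = 0, giving x = 0.248 V (positive root), so V_SG = 1.65 V.
I_D = (V_DD − V_SG)/R = (9.9 − 1.65) / 54.7 = 0.151 mA.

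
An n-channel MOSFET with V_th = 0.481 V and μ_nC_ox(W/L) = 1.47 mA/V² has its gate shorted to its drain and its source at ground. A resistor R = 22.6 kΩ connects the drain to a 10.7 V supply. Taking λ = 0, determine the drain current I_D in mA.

With gate tied to drain, V_GS = V_DS ≥ V_GS − V_th, so the device is in saturation.
KCL at the drain: ½ k_n (V_GS − V_th)² = (V_DD − V_GS)/R.
Let x = V_GS − 0.481. Then 16.6 x² + x − 10.22 = 0, giving x = 0.755 V (positive root), so V_GS = 1.24 V.
I_D = (V_DD − V_GS)/R = (10.7 − 1.24) / 22.6 = 0.419 mA.

I_D = 0.419 mA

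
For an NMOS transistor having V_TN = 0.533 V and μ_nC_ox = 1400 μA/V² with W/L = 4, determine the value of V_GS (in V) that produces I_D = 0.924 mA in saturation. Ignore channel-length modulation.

V_GS = 1.11 V

k_n = μ_nC_ox · (W/L) = 5.6 mA/V².
In saturation I_D = ½ k_n (V_GS − V_TN)², so V_GS − V_TN = √(2 I_D / k_n) = √(2 × 0.924 / 5.6) = 0.574 V.
V_GS = 0.533 + 0.574 = 1.11 V.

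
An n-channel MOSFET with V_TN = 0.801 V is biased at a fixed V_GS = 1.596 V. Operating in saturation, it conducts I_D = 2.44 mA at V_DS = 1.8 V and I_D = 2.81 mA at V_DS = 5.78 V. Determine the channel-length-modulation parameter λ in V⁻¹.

With V_GS fixed, I_D ∝ (1 + λ V_DS) in saturation, so I_D2/I_D1 = (1 + λ V_DS2)/(1 + λ V_DS1).
2.81/2.44 = 1.152 = (1 + 5.78 λ)/(1 + 1.8 λ).
Solving: λ (I_D1 V_DS2 − I_D2 V_DS1) = I_D2 − I_D1, so λ = (2.81 − 2.44) / (2.44 × 5.78 − 2.81 × 1.8) = 0.37 / 9.05 = 0.0409 V⁻¹.

λ = 0.0409 V⁻¹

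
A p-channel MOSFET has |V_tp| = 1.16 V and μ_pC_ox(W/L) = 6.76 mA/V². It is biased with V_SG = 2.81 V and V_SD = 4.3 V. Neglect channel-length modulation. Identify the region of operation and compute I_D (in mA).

Saturation; I_D = 9.20 mA

V_ov = V_SG − |V_tp| = 2.81 − 1.16 = 1.65 V.
Since V_SD = 4.3 V ≥ V_ov = 1.65 V, the device is in saturation.
I_D = ½ k_p V_ov² = 0.5 × 6.76 × 1.65² = 9.2 mA.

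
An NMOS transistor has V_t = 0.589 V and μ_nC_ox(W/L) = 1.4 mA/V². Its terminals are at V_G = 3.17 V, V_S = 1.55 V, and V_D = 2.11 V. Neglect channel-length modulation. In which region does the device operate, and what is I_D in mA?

V_GS = V_G − V_S = 3.17 − 1.55 = 1.62 V; V_DS = V_D − V_S = 2.11 − 1.55 = 0.56 V.
V_ov = V_GS − V_t = 1.62 − 0.589 = 1.03 V.
Since V_DS = 0.56 V < V_ov = 1.03 V, the device is in the triode region.
I_D = k_n [V_ov · V_DS − ½ V_DS²] = 1.4 × [1.03 × 0.56 − 0.5 × 0.56²] = 0.589 mA.

Triode; I_D = 0.589 mA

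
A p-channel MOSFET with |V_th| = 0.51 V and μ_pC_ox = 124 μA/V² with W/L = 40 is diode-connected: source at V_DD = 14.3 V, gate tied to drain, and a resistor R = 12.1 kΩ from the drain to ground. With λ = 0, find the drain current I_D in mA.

I_D = 1.09 mA

With gate tied to drain, V_SG = V_SD ≥ V_SG − |V_th|, so the device is in saturation.
k_p = μ_pC_ox · (W/L) = 4.96 mA/V².
KCL at the drain: ½ k_p (V_SG − |V_th|)² = (V_DD − V_SG)/R.
Let x = V_SG − 0.51. Then 30 x² + x − 13.79 = 0, giving x = 0.661 V (positive root), so V_SG = 1.17 V.
I_D = (V_DD − V_SG)/R = (14.3 − 1.17) / 12.1 = 1.09 mA.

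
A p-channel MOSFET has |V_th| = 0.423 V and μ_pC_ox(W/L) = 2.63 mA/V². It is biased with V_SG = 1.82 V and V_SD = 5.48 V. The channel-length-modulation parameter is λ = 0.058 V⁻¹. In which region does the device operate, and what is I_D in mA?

Saturation; I_D = 3.38 mA

V_ov = V_SG − |V_th| = 1.82 − 0.423 = 1.4 V.
Since V_SD = 5.48 V ≥ V_ov = 1.4 V, the device is in saturation.
I_D = ½ k_p V_ov² (1 + λ V_SD) = 0.5 × 2.63 × 1.4² × (1 + 0.058 × 5.48) = 3.38 mA.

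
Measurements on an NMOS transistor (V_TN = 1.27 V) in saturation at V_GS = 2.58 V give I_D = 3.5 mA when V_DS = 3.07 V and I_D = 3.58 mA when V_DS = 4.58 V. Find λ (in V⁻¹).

λ = 0.0159 V⁻¹

With V_GS fixed, I_D ∝ (1 + λ V_DS) in saturation, so I_D2/I_D1 = (1 + λ V_DS2)/(1 + λ V_DS1).
3.58/3.5 = 1.023 = (1 + 4.58 λ)/(1 + 3.07 λ).
Solving: λ (I_D1 V_DS2 − I_D2 V_DS1) = I_D2 − I_D1, so λ = (3.58 − 3.5) / (3.5 × 4.58 − 3.58 × 3.07) = 0.08 / 5.04 = 0.0159 V⁻¹.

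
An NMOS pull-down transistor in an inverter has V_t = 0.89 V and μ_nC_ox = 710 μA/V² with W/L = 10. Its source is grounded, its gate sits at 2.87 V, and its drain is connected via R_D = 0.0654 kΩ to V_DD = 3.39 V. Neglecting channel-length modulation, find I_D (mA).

I_D = 13.9 mA

V_GS = V_G = 2.87 V, so V_ov = 2.87 − 0.89 = 1.98 V.
k_n = μ_nC_ox · (W/L) = 7.1 mA/V².
Assume saturation: I_D = ½ k_n V_ov² = 0.5 × 7.1 × 1.98² = 13.9 mA, giving V_DS = V_DD − I_D R_D = 3.39 − 13.9 × 0.0654 = 2.48 V.
V_DS = 2.48 V ≥ V_ov = 1.98 V, confirming saturation.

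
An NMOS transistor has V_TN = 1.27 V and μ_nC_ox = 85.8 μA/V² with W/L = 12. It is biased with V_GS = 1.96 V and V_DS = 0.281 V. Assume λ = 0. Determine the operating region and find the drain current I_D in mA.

Triode; I_D = 0.159 mA

k_n = μ_nC_ox · (W/L) = 1.03 mA/V².
V_ov = V_GS − V_TN = 1.96 − 1.27 = 0.69 V.
Since V_DS = 0.281 V < V_ov = 0.69 V, the device is in the triode region.
I_D = k_n [V_ov · V_DS − ½ V_DS²] = 1.03 × [0.69 × 0.281 − 0.5 × 0.281²] = 0.159 mA.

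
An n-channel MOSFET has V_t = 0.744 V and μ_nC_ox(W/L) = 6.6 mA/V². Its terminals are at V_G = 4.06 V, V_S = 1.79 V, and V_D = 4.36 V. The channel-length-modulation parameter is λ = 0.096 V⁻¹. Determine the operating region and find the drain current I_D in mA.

V_GS = V_G − V_S = 4.06 − 1.79 = 2.27 V; V_DS = V_D − V_S = 4.36 − 1.79 = 2.57 V.
V_ov = V_GS − V_t = 2.27 − 0.744 = 1.53 V.
Since V_DS = 2.57 V ≥ V_ov = 1.53 V, the device is in saturation.
I_D = ½ k_n V_ov² (1 + λ V_DS) = 0.5 × 6.6 × 1.53² × (1 + 0.096 × 2.57) = 9.58 mA.

Saturation; I_D = 9.58 mA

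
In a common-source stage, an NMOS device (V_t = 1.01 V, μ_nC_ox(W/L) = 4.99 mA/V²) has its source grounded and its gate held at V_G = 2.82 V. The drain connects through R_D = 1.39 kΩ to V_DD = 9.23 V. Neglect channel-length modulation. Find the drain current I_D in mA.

V_GS = V_G = 2.82 V, so V_ov = 2.82 − 1.01 = 1.81 V.
Assume saturation: I_D = ½ k_n V_ov² = 0.5 × 4.99 × 1.81² = 8.17 mA, giving V_DS = V_DD − I_D R_D = 9.23 − 8.17 × 1.39 = -2.13 V.
But -2.13 V < V_ov = 1.81 V, so the device is actually in triode.
In triode I_D = k_n[V_ov V_DS − ½ V_DS²] and I_D = (V_DD − V_DS)/R_D. Equating: 3.47 V_DS² − 13.55 V_DS + 9.23 = 0, giving V_DS = 0.878 V (the root below V_ov).
I_D = (9.23 − 0.878) / 1.39 = 6.01 mA.

I_D = 6.01 mA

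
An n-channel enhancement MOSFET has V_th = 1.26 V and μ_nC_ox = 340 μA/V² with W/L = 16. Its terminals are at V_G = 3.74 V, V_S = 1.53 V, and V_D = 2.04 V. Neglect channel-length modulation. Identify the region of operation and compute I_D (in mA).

Triode; I_D = 1.93 mA

V_GS = V_G − V_S = 3.74 − 1.53 = 2.21 V; V_DS = V_D − V_S = 2.04 − 1.53 = 0.51 V.
k_n = μ_nC_ox · (W/L) = 5.44 mA/V².
V_ov = V_GS − V_th = 2.21 − 1.26 = 0.95 V.
Since V_DS = 0.51 V < V_ov = 0.95 V, the device is in the triode region.
I_D = k_n [V_ov · V_DS − ½ V_DS²] = 5.44 × [0.95 × 0.51 − 0.5 × 0.51²] = 1.93 mA.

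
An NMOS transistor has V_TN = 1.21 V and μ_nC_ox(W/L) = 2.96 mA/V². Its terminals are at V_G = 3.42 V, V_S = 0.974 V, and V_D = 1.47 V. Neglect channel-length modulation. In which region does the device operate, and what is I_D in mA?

Triode; I_D = 1.45 mA

V_GS = V_G − V_S = 3.42 − 0.974 = 2.45 V; V_DS = V_D − V_S = 1.47 − 0.974 = 0.496 V.
V_ov = V_GS − V_TN = 2.45 − 1.21 = 1.24 V.
Since V_DS = 0.496 V < V_ov = 1.24 V, the device is in the triode region.
I_D = k_n [V_ov · V_DS − ½ V_DS²] = 2.96 × [1.24 × 0.496 − 0.5 × 0.496²] = 1.45 mA.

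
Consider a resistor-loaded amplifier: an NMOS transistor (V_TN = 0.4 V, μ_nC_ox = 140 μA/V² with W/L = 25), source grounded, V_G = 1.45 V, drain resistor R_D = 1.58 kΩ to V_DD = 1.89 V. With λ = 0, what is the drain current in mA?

I_D = 0.994 mA

V_GS = V_G = 1.45 V, so V_ov = 1.45 − 0.4 = 1.05 V.
k_n = μ_nC_ox · (W/L) = 3.5 mA/V².
Assume saturation: I_D = ½ k_n V_ov² = 0.5 × 3.5 × 1.05² = 1.93 mA, giving V_DS = V_DD − I_D R_D = 1.89 − 1.93 × 1.58 = -1.16 V.
But -1.16 V < V_ov = 1.05 V, so the device is actually in triode.
In triode I_D = k_n[V_ov V_DS − ½ V_DS²] and I_D = (V_DD − V_DS)/R_D. Equating: 2.77 V_DS² − 6.806 V_DS + 1.89 = 0, giving V_DS = 0.319 V (the root below V_ov).
I_D = (1.89 − 0.319) / 1.58 = 0.994 mA.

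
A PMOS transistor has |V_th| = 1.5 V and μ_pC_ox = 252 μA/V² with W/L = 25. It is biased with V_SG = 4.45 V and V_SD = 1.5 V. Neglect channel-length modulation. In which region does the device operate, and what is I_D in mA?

k_p = μ_pC_ox · (W/L) = 6.3 mA/V².
V_ov = V_SG − |V_th| = 4.45 − 1.5 = 2.95 V.
Since V_SD = 1.5 V < V_ov = 2.95 V, the device is in the triode region.
I_D = k_p [V_ov · V_SD − ½ V_SD²] = 6.3 × [2.95 × 1.5 − 0.5 × 1.5²] = 20.8 mA.

Triode; I_D = 20.8 mA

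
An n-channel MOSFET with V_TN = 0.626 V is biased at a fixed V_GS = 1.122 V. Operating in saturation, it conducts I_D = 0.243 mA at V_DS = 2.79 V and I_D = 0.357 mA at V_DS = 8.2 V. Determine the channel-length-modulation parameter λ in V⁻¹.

λ = 0.114 V⁻¹

With V_GS fixed, I_D ∝ (1 + λ V_DS) in saturation, so I_D2/I_D1 = (1 + λ V_DS2)/(1 + λ V_DS1).
0.357/0.243 = 1.469 = (1 + 8.2 λ)/(1 + 2.79 λ).
Solving: λ (I_D1 V_DS2 − I_D2 V_DS1) = I_D2 − I_D1, so λ = (0.357 − 0.243) / (0.243 × 8.2 − 0.357 × 2.79) = 0.114 / 0.997 = 0.114 V⁻¹.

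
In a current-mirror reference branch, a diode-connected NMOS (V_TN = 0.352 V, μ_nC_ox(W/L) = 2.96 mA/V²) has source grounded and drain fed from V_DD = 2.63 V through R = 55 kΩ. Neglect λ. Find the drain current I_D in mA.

With gate tied to drain, V_GS = V_DS ≥ V_GS − V_TN, so the device is in saturation.
KCL at the drain: ½ k_n (V_GS − V_TN)² = (V_DD − V_GS)/R.
Let x = V_GS − 0.352. Then 81.4 x² + x − 2.278 = 0, giving x = 0.161 V (positive root), so V_GS = 0.513 V.
I_D = (V_DD − V_GS)/R = (2.63 − 0.513) / 55 = 0.0385 mA.

I_D = 0.0385 mA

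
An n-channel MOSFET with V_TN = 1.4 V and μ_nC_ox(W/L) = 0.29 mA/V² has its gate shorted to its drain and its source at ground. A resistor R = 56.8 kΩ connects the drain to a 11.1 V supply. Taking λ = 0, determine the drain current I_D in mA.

I_D = 0.153 mA

With gate tied to drain, V_GS = V_DS ≥ V_GS − V_TN, so the device is in saturation.
KCL at the drain: ½ k_n (V_GS − V_TN)² = (V_DD − V_GS)/R.
Let x = V_GS − 1.4. Then 8.24 x² + x − 9.7 = 0, giving x = 1.03 V (positive root), so V_GS = 2.43 V.
I_D = (V_DD − V_GS)/R = (11.1 − 2.43) / 56.8 = 0.153 mA.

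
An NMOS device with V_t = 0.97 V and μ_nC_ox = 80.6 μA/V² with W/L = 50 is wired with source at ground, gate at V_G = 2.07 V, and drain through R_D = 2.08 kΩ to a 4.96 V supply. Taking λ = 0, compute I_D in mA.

I_D = 2.06 mA

V_GS = V_G = 2.07 V, so V_ov = 2.07 − 0.97 = 1.1 V.
k_n = μ_nC_ox · (W/L) = 4.03 mA/V².
Assume saturation: I_D = ½ k_n V_ov² = 0.5 × 4.03 × 1.1² = 2.44 mA, giving V_DS = V_DD − I_D R_D = 4.96 − 2.44 × 2.08 = -0.111 V.
But -0.111 V < V_ov = 1.1 V, so the device is actually in triode.
In triode I_D = k_n[V_ov V_DS − ½ V_DS²] and I_D = (V_DD − V_DS)/R_D. Equating: 4.19 V_DS² − 10.22 V_DS + 4.96 = 0, giving V_DS = 0.669 V (the root below V_ov).
I_D = (4.96 − 0.669) / 2.08 = 2.06 mA.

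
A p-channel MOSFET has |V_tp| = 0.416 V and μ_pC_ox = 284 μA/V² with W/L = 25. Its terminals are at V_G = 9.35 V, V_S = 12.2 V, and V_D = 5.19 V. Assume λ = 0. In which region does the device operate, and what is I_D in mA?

Saturation; I_D = 21.0 mA

V_SG = V_S − V_G = 12.2 − 9.35 = 2.85 V; V_SD = V_S − V_D = 12.2 − 5.19 = 7.01 V.
k_p = μ_pC_ox · (W/L) = 7.1 mA/V².
V_ov = V_SG − |V_tp| = 2.85 − 0.416 = 2.43 V.
Since V_SD = 7.01 V ≥ V_ov = 2.43 V, the device is in saturation.
I_D = ½ k_p V_ov² = 0.5 × 7.1 × 2.43² = 21 mA.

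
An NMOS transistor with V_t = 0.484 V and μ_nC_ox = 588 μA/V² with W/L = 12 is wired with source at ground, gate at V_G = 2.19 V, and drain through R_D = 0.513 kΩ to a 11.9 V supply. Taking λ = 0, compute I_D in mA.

I_D = 10.3 mA

V_GS = V_G = 2.19 V, so V_ov = 2.19 − 0.484 = 1.71 V.
k_n = μ_nC_ox · (W/L) = 7.056 mA/V².
Assume saturation: I_D = ½ k_n V_ov² = 0.5 × 7.056 × 1.71² = 10.3 mA, giving V_DS = V_DD − I_D R_D = 11.9 − 10.3 × 0.513 = 6.63 V.
V_DS = 6.63 V ≥ V_ov = 1.71 V, confirming saturation.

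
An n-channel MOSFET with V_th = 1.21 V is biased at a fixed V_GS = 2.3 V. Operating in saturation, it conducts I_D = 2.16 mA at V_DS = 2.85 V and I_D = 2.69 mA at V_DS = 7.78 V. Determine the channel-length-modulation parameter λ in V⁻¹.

λ = 0.0580 V⁻¹

With V_GS fixed, I_D ∝ (1 + λ V_DS) in saturation, so I_D2/I_D1 = (1 + λ V_DS2)/(1 + λ V_DS1).
2.69/2.16 = 1.245 = (1 + 7.78 λ)/(1 + 2.85 λ).
Solving: λ (I_D1 V_DS2 − I_D2 V_DS1) = I_D2 − I_D1, so λ = (2.69 − 2.16) / (2.16 × 7.78 − 2.69 × 2.85) = 0.53 / 9.14 = 0.058 V⁻¹.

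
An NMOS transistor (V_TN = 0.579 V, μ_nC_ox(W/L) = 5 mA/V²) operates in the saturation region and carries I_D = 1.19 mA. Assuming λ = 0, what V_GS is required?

V_GS = 1.27 V

In saturation I_D = ½ k_n (V_GS − V_TN)², so V_GS − V_TN = √(2 I_D / k_n) = √(2 × 1.19 / 5) = 0.69 V.
V_GS = 0.579 + 0.69 = 1.27 V.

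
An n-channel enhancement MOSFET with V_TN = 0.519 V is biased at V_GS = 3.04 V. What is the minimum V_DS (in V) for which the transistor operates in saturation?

The boundary between triode and saturation is V_DS = V_GS − V_TN = V_ov.
V_ov = 3.04 − 0.519 = 2.52 V.

V_DS,sat = 2.52 V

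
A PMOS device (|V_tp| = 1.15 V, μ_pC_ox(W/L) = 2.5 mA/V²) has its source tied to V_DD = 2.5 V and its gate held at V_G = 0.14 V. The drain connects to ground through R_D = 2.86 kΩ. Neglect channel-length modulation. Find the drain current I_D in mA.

V_SG = V_DD − V_G = 2.5 − 0.14 = 2.36 V, so V_ov = 2.36 − 1.15 = 1.21 V.
Assume saturation: I_D = ½ k_p V_ov² = 0.5 × 2.5 × 1.21² = 1.83 mA, giving V_SD = V_DD − I_D R_D = 2.5 − 1.83 × 2.86 = -2.73 V.
But -2.73 V < V_ov = 1.21 V, so the device is actually in triode.
In triode I_D = k_p[V_ov V_SD − ½ V_SD²] and I_D = (V_DD − V_SD)/R_D. Equating: 3.57 V_SD² − 9.651 V_SD + 2.5 = 0, giving V_SD = 0.29 V (the root below V_ov).
I_D = (2.5 − 0.29) / 2.86 = 0.773 mA.

I_D = 0.773 mA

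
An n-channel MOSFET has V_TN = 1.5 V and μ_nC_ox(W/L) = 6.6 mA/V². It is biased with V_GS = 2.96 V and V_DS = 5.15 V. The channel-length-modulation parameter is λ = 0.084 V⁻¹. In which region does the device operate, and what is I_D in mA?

Saturation; I_D = 10.1 mA

V_ov = V_GS − V_TN = 2.96 − 1.5 = 1.46 V.
Since V_DS = 5.15 V ≥ V_ov = 1.46 V, the device is in saturation.
I_D = ½ k_n V_ov² (1 + λ V_DS) = 0.5 × 6.6 × 1.46² × (1 + 0.084 × 5.15) = 10.1 mA.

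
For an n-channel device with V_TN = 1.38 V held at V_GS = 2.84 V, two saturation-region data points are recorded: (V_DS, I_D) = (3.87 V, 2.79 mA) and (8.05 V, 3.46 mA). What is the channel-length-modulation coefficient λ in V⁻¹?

With V_GS fixed, I_D ∝ (1 + λ V_DS) in saturation, so I_D2/I_D1 = (1 + λ V_DS2)/(1 + λ V_DS1).
3.46/2.79 = 1.24 = (1 + 8.05 λ)/(1 + 3.87 λ).
Solving: λ (I_D1 V_DS2 − I_D2 V_DS1) = I_D2 − I_D1, so λ = (3.46 − 2.79) / (2.79 × 8.05 − 3.46 × 3.87) = 0.67 / 9.07 = 0.0739 V⁻¹.

λ = 0.0739 V⁻¹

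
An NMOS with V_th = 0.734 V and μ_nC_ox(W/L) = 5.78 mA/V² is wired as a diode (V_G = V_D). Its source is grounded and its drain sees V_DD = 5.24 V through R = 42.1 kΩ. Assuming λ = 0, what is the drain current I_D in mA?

With gate tied to drain, V_GS = V_DS ≥ V_GS − V_th, so the device is in saturation.
KCL at the drain: ½ k_n (V_GS − V_th)² = (V_DD − V_GS)/R.
Let x = V_GS − 0.734. Then 122 x² + x − 4.506 = 0, giving x = 0.188 V (positive root), so V_GS = 0.922 V.
I_D = (V_DD − V_GS)/R = (5.24 − 0.922) / 42.1 = 0.103 mA.

I_D = 0.103 mA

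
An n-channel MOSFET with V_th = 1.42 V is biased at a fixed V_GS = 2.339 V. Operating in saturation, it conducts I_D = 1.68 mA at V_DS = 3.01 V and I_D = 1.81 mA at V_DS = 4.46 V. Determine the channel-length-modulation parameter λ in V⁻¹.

λ = 0.0636 V⁻¹

With V_GS fixed, I_D ∝ (1 + λ V_DS) in saturation, so I_D2/I_D1 = (1 + λ V_DS2)/(1 + λ V_DS1).
1.81/1.68 = 1.077 = (1 + 4.46 λ)/(1 + 3.01 λ).
Solving: λ (I_D1 V_DS2 − I_D2 V_DS1) = I_D2 − I_D1, so λ = (1.81 − 1.68) / (1.68 × 4.46 − 1.81 × 3.01) = 0.13 / 2.04 = 0.0636 V⁻¹.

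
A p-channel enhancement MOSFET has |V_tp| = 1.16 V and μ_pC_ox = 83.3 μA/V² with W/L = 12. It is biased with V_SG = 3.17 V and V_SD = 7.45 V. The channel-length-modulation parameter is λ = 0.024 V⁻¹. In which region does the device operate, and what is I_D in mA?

k_p = μ_pC_ox · (W/L) = 0.9996 mA/V².
V_ov = V_SG − |V_tp| = 3.17 − 1.16 = 2.01 V.
Since V_SD = 7.45 V ≥ V_ov = 2.01 V, the device is in saturation.
I_D = ½ k_p V_ov² (1 + λ V_SD) = 0.5 × 0.9996 × 2.01² × (1 + 0.024 × 7.45) = 2.38 mA.

Saturation; I_D = 2.38 mA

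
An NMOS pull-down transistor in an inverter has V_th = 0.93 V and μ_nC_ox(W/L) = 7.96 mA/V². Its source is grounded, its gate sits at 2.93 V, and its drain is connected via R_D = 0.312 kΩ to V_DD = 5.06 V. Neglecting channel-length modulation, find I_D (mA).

I_D = 12.7 mA

V_GS = V_G = 2.93 V, so V_ov = 2.93 − 0.93 = 2 V.
Assume saturation: I_D = ½ k_n V_ov² = 0.5 × 7.96 × 2² = 15.9 mA, giving V_DS = V_DD − I_D R_D = 5.06 − 15.9 × 0.312 = 0.093 V.
But 0.093 V < V_ov = 2 V, so the device is actually in triode.
In triode I_D = k_n[V_ov V_DS − ½ V_DS²] and I_D = (V_DD − V_DS)/R_D. Equating: 1.24 V_DS² − 5.967 V_DS + 5.06 = 0, giving V_DS = 1.1 V (the root below V_ov).
I_D = (5.06 − 1.1) / 0.312 = 12.7 mA.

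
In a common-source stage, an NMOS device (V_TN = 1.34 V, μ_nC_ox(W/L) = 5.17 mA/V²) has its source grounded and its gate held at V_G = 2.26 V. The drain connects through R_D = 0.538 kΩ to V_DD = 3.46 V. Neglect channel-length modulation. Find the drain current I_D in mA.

I_D = 2.19 mA

V_GS = V_G = 2.26 V, so V_ov = 2.26 − 1.34 = 0.92 V.
Assume saturation: I_D = ½ k_n V_ov² = 0.5 × 5.17 × 0.92² = 2.19 mA, giving V_DS = V_DD − I_D R_D = 3.46 − 2.19 × 0.538 = 2.28 V.
V_DS = 2.28 V ≥ V_ov = 0.92 V, confirming saturation.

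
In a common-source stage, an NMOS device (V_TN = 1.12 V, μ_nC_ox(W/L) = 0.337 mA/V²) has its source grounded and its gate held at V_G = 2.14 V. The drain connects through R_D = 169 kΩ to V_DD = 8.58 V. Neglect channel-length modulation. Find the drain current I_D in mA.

V_GS = V_G = 2.14 V, so V_ov = 2.14 − 1.12 = 1.02 V.
Assume saturation: I_D = ½ k_n V_ov² = 0.5 × 0.337 × 1.02² = 0.175 mA, giving V_DS = V_DD − I_D R_D = 8.58 − 0.175 × 169 = -21 V.
But -21 V < V_ov = 1.02 V, so the device is actually in triode.
In triode I_D = k_n[V_ov V_DS − ½ V_DS²] and I_D = (V_DD − V_DS)/R_D. Equating: 28.5 V_DS² − 59.09 V_DS + 8.58 = 0, giving V_DS = 0.157 V (the root below V_ov).
I_D = (8.58 − 0.157) / 169 = 0.0498 mA.

I_D = 0.0498 mA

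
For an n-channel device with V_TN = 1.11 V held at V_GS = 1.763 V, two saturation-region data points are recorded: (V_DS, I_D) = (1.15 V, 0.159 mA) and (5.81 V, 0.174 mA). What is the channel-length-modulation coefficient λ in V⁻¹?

With V_GS fixed, I_D ∝ (1 + λ V_DS) in saturation, so I_D2/I_D1 = (1 + λ V_DS2)/(1 + λ V_DS1).
0.174/0.159 = 1.094 = (1 + 5.81 λ)/(1 + 1.15 λ).
Solving: λ (I_D1 V_DS2 − I_D2 V_DS1) = I_D2 − I_D1, so λ = (0.174 − 0.159) / (0.159 × 5.81 − 0.174 × 1.15) = 0.015 / 0.724 = 0.0207 V⁻¹.

λ = 0.0207 V⁻¹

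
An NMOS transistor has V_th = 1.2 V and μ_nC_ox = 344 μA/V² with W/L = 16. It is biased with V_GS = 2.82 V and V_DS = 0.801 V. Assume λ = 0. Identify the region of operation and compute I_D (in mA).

Triode; I_D = 5.38 mA

k_n = μ_nC_ox · (W/L) = 5.504 mA/V².
V_ov = V_GS − V_th = 2.82 − 1.2 = 1.62 V.
Since V_DS = 0.801 V < V_ov = 1.62 V, the device is in the triode region.
I_D = k_n [V_ov · V_DS − ½ V_DS²] = 5.504 × [1.62 × 0.801 − 0.5 × 0.801²] = 5.38 mA.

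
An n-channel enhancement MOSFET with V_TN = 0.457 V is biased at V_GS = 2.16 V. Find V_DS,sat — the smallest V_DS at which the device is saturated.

The boundary between triode and saturation is V_DS = V_GS − V_TN = V_ov.
V_ov = 2.16 − 0.457 = 1.7 V.

V_DS,sat = 1.70 V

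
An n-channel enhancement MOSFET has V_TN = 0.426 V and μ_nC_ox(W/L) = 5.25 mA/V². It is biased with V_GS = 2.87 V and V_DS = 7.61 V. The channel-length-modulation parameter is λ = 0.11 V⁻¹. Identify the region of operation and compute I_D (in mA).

V_ov = V_GS − V_TN = 2.87 − 0.426 = 2.44 V.
Since V_DS = 7.61 V ≥ V_ov = 2.44 V, the device is in saturation.
I_D = ½ k_n V_ov² (1 + λ V_DS) = 0.5 × 5.25 × 2.44² × (1 + 0.11 × 7.61) = 28.8 mA.

Saturation; I_D = 28.8 mA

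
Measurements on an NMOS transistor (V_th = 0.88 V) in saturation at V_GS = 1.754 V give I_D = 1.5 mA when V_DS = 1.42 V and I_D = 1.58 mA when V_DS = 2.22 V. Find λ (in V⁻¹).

λ = 0.0736 V⁻¹

With V_GS fixed, I_D ∝ (1 + λ V_DS) in saturation, so I_D2/I_D1 = (1 + λ V_DS2)/(1 + λ V_DS1).
1.58/1.5 = 1.053 = (1 + 2.22 λ)/(1 + 1.42 λ).
Solving: λ (I_D1 V_DS2 − I_D2 V_DS1) = I_D2 − I_D1, so λ = (1.58 − 1.5) / (1.5 × 2.22 − 1.58 × 1.42) = 0.08 / 1.09 = 0.0736 V⁻¹.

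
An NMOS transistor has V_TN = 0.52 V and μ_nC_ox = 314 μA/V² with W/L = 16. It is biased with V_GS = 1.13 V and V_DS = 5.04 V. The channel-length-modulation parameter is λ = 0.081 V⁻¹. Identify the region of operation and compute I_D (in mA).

k_n = μ_nC_ox · (W/L) = 5.024 mA/V².
V_ov = V_GS − V_TN = 1.13 − 0.52 = 0.61 V.
Since V_DS = 5.04 V ≥ V_ov = 0.61 V, the device is in saturation.
I_D = ½ k_n V_ov² (1 + λ V_DS) = 0.5 × 5.024 × 0.61² × (1 + 0.081 × 5.04) = 1.32 mA.

Saturation; I_D = 1.32 mA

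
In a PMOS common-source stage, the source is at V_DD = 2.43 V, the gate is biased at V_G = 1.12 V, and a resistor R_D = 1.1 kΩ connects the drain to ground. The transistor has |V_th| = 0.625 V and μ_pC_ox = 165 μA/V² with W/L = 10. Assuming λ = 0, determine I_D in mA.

V_SG = V_DD − V_G = 2.43 − 1.12 = 1.31 V, so V_ov = 1.31 − 0.625 = 0.685 V.
k_p = μ_pC_ox · (W/L) = 1.65 mA/V².
Assume saturation: I_D = ½ k_p V_ov² = 0.5 × 1.65 × 0.685² = 0.387 mA, giving V_SD = V_DD − I_D R_D = 2.43 − 0.387 × 1.1 = 2 V.
V_SD = 2 V ≥ V_ov = 0.685 V, confirming saturation.

I_D = 0.387 mA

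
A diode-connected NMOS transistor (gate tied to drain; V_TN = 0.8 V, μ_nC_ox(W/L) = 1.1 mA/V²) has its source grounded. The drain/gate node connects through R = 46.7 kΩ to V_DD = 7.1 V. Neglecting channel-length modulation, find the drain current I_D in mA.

I_D = 0.125 mA

With gate tied to drain, V_GS = V_DS ≥ V_GS − V_TN, so the device is in saturation.
KCL at the drain: ½ k_n (V_GS − V_TN)² = (V_DD − V_GS)/R.
Let x = V_GS − 0.8. Then 25.7 x² + x − 6.3 = 0, giving x = 0.476 V (positive root), so V_GS = 1.28 V.
I_D = (V_DD − V_GS)/R = (7.1 − 1.28) / 46.7 = 0.125 mA.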